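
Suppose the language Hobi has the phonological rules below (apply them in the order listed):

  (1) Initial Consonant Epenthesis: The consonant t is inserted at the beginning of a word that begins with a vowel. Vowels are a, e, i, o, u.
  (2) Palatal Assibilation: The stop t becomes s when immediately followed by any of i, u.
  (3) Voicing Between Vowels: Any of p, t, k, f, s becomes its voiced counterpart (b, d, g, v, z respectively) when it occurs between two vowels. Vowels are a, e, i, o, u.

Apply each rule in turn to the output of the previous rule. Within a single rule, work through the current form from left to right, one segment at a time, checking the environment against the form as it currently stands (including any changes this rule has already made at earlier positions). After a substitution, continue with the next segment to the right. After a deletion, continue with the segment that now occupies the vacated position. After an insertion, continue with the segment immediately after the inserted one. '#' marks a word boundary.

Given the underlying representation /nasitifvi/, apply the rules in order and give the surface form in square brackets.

[nazizifvi]

(1) Initial Consonant Epenthesis: no change — [nasitifvi]
(2) Palatal Assibilation: [nasitifvi] → [nasisifvi]
(3) Voicing Between Vowels: [nasisifvi] → [nazizifvi]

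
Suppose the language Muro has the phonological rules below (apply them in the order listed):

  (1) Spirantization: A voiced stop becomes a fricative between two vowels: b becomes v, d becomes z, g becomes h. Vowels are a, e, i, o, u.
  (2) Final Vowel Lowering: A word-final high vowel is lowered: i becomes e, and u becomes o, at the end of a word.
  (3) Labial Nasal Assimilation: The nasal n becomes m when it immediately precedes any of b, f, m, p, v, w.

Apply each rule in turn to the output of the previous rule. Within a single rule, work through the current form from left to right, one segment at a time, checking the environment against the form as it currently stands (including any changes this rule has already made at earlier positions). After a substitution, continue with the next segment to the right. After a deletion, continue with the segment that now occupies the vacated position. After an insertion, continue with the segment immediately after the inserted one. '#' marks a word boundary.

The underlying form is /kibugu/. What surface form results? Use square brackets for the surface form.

[kivuho]

(1) Spirantization: [kibugu] → [kivuhu]
(2) Final Vowel Lowering: [kivuhu] → [kivuho]
(3) Labial Nasal Assimilation: no change — [kivuho]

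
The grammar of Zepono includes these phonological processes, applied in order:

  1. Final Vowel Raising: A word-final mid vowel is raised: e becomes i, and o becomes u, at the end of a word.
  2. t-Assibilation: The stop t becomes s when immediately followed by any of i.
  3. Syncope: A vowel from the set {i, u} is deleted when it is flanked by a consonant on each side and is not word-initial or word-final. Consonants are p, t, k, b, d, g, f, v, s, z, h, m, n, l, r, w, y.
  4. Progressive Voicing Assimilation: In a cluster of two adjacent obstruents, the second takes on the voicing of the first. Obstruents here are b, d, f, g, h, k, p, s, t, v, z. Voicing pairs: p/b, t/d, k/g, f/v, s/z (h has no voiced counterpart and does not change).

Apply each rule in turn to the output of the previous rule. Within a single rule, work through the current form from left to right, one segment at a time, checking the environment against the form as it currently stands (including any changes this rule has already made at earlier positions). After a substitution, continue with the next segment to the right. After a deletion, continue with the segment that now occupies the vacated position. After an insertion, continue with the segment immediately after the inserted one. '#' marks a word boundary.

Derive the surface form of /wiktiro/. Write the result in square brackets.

[wksru]

1 Final Vowel Raising: [wiktiro] → [wiktiru]
2 t-Assibilation: [wiktiru] → [wiksiru]
3 Syncope: [wiksiru] → [wksru]
4 Progressive Voicing Assimilation: no change — [wksru]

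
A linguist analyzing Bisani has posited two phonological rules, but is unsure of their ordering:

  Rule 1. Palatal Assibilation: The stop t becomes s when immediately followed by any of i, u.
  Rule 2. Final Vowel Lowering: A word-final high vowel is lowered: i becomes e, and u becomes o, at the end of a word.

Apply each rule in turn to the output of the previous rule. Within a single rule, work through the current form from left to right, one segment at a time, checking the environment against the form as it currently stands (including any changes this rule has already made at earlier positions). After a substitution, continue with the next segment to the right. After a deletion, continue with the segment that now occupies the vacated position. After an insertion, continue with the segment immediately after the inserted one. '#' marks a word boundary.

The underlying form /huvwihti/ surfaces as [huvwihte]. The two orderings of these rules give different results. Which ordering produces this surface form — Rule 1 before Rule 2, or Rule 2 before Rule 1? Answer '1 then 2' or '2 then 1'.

Order 1 then 2:
  1 Palatal Assibilation: [huvwihti] → [huvwihsi]
  2 Final Vowel Lowering: [huvwihsi] → [huvwihse]
  result: [huvwihse]
Order 2 then 1:
  2 Final Vowel Lowering: [huvwihti] → [huvwihte]
  1 Palatal Assibilation: no change — [huvwihte]
  result: [huvwihte]

2 then 1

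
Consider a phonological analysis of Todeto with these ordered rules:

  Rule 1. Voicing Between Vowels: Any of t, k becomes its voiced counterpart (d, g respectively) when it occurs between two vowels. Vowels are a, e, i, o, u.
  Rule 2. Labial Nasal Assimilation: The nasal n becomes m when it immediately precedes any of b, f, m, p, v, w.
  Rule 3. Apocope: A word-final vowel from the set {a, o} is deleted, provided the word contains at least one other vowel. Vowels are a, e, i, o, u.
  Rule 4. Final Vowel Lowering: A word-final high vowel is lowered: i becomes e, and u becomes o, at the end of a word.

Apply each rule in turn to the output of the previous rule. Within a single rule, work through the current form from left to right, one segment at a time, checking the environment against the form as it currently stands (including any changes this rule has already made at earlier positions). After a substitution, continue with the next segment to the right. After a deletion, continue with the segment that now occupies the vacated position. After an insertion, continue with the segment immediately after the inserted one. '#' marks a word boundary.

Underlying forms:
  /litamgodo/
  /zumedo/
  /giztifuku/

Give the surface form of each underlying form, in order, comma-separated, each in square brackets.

/litamgodo/:
  Rule 1 Voicing Between Vowels: [litamgodo] → [lidamgodo]
  Rule 2 Labial Nasal Assimilation: no change — [lidamgodo]
  Rule 3 Apocope: [lidamgodo] → [lidamgod]
  Rule 4 Final Vowel Lowering: no change — [lidamgod]
/zumedo/:
  Rule 1 Voicing Between Vowels: no change — [zumedo]
  Rule 2 Labial Nasal Assimilation: no change — [zumedo]
  Rule 3 Apocope: [zumedo] → [zumed]
  Rule 4 Final Vowel Lowering: no change — [zumed]
/giztifuku/:
  Rule 1 Voicing Between Vowels: [giztifuku] → [giztifugu]
  Rule 2 Labial Nasal Assimilation: no change — [giztifugu]
  Rule 3 Apocope: no change — [giztifugu]
  Rule 4 Final Vowel Lowering: [giztifugu] → [giztifugo]

[lidamgod], [zumed], [giztifugo]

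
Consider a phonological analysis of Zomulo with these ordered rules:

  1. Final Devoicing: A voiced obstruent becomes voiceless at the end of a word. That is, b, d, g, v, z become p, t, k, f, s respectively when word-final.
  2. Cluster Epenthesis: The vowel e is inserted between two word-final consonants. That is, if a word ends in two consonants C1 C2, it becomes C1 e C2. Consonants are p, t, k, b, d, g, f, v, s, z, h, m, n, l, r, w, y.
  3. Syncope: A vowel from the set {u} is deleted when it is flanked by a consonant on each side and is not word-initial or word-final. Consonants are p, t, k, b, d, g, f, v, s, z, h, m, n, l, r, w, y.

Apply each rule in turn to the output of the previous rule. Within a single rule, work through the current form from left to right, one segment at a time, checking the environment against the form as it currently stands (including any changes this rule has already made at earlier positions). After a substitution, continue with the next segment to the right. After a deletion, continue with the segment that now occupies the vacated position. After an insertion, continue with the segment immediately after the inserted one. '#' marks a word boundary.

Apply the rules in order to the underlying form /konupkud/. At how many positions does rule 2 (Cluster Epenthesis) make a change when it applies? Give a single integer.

0

1 Final Devoicing: [konupkud] → [konupkut]
2 Cluster Epenthesis: no change — [konupkut]
3 Syncope: [konupkut] → [konpkt]
Rule 2 changed 0 position(s).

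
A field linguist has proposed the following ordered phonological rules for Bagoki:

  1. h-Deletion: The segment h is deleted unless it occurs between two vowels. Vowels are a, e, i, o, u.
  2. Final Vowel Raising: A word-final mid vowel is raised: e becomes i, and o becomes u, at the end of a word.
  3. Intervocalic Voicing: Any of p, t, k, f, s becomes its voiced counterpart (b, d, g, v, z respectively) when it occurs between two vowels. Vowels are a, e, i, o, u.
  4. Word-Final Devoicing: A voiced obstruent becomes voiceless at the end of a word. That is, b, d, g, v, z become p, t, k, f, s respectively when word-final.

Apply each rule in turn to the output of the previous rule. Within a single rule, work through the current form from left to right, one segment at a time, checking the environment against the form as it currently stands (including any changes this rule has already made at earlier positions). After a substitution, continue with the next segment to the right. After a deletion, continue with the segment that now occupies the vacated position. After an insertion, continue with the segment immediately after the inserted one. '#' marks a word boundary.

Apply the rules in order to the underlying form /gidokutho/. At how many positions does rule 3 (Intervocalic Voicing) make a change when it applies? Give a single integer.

1 h-Deletion: [gidokutho] → [gidokuto]
2 Final Vowel Raising: [gidokuto] → [gidokutu]
3 Intervocalic Voicing: [gidokutu] → [gidogudu]
4 Word-Final Devoicing: no change — [gidogudu]
Rule 3 changed 2 position(s).

2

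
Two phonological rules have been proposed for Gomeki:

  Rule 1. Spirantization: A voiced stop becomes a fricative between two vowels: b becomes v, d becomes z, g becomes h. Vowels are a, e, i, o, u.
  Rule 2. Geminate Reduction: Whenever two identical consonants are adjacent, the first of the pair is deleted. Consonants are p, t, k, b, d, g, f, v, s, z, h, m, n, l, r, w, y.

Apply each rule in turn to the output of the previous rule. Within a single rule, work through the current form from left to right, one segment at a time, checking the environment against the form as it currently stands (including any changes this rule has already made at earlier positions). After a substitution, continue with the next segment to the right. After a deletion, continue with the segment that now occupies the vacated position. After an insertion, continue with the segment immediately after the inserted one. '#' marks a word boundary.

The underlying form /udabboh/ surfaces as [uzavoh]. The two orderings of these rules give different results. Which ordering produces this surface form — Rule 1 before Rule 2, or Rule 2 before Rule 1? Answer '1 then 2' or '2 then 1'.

2 then 1

Order 1 then 2:
  1 Spirantization: [udabboh] → [uzabboh]
  2 Geminate Reduction: [uzabboh] → [uzaboh]
  result: [uzaboh]
Order 2 then 1:
  2 Geminate Reduction: [udabboh] → [udaboh]
  1 Spirantization: [udaboh] → [uzavoh]
  result: [uzavoh]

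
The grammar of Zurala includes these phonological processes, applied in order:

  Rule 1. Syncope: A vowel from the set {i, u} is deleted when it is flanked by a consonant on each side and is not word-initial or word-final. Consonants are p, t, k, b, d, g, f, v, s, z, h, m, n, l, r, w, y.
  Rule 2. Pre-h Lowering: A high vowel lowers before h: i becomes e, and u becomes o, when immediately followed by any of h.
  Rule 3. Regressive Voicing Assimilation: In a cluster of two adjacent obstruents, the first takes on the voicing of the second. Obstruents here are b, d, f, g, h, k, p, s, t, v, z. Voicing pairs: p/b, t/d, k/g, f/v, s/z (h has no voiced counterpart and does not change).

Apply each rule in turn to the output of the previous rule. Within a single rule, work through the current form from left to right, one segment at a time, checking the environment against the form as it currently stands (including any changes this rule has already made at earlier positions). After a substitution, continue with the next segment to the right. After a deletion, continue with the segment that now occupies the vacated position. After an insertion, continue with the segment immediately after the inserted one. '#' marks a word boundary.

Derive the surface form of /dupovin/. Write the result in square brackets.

Rule 1 Syncope: [dupovin] → [dpovn]
Rule 2 Pre-h Lowering: no change — [dpovn]
Rule 3 Regressive Voicing Assimilation: [dpovn] → [tpovn]

[tpovn]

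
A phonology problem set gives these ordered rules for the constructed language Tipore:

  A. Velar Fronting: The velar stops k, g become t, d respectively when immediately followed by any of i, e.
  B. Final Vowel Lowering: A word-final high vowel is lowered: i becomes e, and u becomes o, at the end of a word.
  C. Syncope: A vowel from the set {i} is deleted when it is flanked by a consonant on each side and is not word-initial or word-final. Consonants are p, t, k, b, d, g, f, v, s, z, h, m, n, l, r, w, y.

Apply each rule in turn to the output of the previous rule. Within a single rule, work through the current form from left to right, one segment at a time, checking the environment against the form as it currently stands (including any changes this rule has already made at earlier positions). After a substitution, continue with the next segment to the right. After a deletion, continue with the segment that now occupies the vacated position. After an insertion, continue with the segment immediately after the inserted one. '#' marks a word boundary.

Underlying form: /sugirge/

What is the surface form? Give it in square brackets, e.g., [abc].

[sudrde]

A Velar Fronting: [sugirge] → [sudirde]
B Final Vowel Lowering: no change — [sudirde]
C Syncope: [sudirde] → [sudrde]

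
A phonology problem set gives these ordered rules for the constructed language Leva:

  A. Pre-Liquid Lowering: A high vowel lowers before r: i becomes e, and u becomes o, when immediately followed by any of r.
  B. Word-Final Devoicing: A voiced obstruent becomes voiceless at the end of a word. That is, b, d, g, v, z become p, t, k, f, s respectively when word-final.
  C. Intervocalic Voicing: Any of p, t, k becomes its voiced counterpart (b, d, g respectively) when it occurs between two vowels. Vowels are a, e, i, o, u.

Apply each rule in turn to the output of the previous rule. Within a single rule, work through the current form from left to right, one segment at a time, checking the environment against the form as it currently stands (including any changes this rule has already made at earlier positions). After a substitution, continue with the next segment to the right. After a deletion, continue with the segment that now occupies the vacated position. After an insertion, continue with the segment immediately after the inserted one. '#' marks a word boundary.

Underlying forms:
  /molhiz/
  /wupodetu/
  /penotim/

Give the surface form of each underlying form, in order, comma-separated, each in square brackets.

/molhiz/:
  A Pre-Liquid Lowering: no change — [molhiz]
  B Word-Final Devoicing: [molhiz] → [molhis]
  C Intervocalic Voicing: no change — [molhis]
/wupodetu/:
  A Pre-Liquid Lowering: no change — [wupodetu]
  B Word-Final Devoicing: no change — [wupodetu]
  C Intervocalic Voicing: [wupodetu] → [wubodedu]
/penotim/:
  A Pre-Liquid Lowering: no change — [penotim]
  B Word-Final Devoicing: no change — [penotim]
  C Intervocalic Voicing: [penotim] → [penodim]

[molhis], [wubodedu], [penodim]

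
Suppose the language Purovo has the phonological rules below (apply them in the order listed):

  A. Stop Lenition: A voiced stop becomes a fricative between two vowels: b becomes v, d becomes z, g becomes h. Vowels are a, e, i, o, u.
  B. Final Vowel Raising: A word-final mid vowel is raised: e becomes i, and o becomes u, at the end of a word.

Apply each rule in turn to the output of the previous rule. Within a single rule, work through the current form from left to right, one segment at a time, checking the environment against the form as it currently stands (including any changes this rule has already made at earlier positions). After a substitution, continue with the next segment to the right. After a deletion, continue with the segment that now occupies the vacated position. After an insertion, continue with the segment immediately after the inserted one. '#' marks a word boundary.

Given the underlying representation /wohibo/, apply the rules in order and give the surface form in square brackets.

A Stop Lenition: [wohibo] → [wohivo]
B Final Vowel Raising: [wohivo] → [wohivu]

[wohivu]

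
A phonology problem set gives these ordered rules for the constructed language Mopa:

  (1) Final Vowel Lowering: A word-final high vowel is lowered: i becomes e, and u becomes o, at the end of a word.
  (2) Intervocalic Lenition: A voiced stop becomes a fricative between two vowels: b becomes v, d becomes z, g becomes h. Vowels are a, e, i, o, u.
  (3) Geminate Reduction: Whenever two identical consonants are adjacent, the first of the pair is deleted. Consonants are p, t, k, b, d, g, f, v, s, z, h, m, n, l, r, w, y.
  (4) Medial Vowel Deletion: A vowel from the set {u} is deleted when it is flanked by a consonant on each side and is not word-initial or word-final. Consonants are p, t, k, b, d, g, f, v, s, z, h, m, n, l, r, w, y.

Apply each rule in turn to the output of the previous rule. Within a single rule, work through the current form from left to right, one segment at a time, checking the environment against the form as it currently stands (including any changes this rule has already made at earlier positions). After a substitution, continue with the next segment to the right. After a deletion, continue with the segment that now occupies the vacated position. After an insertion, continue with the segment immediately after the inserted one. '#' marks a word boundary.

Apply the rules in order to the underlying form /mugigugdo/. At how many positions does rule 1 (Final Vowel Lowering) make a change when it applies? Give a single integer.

(1) Final Vowel Lowering: no change — [mugigugdo]
(2) Intervocalic Lenition: [mugigugdo] → [muhihugdo]
(3) Geminate Reduction: no change — [muhihugdo]
(4) Medial Vowel Deletion: [muhihugdo] → [mhihgdo]
Rule 1 changed 0 position(s).

0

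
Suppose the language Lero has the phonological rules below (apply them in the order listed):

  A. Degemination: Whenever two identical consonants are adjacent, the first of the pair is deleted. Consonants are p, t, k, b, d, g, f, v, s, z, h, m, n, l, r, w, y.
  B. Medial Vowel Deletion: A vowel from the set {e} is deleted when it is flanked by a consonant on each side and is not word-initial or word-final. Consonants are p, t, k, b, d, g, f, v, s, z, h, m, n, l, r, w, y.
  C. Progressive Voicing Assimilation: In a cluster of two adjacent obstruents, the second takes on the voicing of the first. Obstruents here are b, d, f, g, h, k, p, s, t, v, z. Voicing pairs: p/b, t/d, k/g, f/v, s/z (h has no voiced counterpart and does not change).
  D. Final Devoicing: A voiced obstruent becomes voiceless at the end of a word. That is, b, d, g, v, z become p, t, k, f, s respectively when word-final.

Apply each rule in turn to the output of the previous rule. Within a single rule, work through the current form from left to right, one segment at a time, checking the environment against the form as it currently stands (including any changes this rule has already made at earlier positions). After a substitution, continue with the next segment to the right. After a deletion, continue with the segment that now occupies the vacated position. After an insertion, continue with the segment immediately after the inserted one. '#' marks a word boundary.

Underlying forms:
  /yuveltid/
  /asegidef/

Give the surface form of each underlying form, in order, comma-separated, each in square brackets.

/yuveltid/:
  A Degemination: no change — [yuveltid]
  B Medial Vowel Deletion: [yuveltid] → [yuvltid]
  C Progressive Voicing Assimilation: no change — [yuvltid]
  D Final Devoicing: [yuvltid] → [yuvltit]
/asegidef/:
  A Degemination: no change — [asegidef]
  B Medial Vowel Deletion: [asegidef] → [asgidf]
  C Progressive Voicing Assimilation: [asgidf] → [askidv]
  D Final Devoicing: [askidv] → [askidf]

[yuvltit], [askidf]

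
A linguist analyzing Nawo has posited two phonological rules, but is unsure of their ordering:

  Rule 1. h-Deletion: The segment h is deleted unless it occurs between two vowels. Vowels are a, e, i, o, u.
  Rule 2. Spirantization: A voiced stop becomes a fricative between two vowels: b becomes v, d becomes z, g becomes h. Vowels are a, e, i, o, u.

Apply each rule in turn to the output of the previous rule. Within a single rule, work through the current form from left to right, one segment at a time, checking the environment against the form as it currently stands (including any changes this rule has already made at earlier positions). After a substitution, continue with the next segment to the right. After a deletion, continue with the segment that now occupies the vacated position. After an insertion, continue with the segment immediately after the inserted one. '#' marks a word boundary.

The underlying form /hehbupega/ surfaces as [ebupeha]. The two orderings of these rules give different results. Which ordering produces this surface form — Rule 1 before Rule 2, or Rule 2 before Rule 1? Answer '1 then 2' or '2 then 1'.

2 then 1

Order 1 then 2:
  1 h-Deletion: [hehbupega] → [ebupega]
  2 Spirantization: [ebupega] → [evupeha]
  result: [evupeha]
Order 2 then 1:
  2 Spirantization: [hehbupega] → [hehbupeha]
  1 h-Deletion: [hehbupeha] → [ebupeha]
  result: [ebupeha]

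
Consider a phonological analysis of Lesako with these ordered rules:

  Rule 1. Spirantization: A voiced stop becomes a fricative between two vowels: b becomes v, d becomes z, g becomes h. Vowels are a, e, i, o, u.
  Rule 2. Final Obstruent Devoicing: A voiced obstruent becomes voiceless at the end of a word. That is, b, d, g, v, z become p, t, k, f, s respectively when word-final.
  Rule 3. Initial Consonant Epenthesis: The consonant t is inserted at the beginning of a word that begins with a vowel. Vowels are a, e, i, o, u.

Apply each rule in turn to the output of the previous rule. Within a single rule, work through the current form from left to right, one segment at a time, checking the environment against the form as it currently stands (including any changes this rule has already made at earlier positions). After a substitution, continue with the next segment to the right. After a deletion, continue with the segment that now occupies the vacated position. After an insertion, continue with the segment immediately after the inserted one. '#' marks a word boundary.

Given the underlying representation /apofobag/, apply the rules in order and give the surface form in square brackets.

Rule 1 Spirantization: [apofobag] → [apofovag]
Rule 2 Final Obstruent Devoicing: [apofovag] → [apofovak]
Rule 3 Initial Consonant Epenthesis: [apofovak] → [tapofovak]

[tapofovak]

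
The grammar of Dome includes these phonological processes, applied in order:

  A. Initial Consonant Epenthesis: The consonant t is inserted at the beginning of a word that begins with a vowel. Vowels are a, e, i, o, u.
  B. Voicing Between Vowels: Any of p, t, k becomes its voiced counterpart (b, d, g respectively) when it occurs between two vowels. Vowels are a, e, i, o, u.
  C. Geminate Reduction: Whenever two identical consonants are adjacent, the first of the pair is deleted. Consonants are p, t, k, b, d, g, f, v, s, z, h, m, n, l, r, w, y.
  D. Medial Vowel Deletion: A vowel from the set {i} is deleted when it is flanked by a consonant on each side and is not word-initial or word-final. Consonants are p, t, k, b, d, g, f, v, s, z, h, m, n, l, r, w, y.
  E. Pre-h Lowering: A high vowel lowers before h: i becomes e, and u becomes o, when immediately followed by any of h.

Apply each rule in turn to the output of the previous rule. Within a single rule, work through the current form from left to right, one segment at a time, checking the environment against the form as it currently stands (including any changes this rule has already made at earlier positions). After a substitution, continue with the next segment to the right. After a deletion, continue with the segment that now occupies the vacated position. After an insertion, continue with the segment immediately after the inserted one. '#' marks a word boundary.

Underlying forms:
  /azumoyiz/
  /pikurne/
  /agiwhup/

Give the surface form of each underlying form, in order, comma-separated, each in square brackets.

/azumoyiz/:
  A Initial Consonant Epenthesis: [azumoyiz] → [tazumoyiz]
  B Voicing Between Vowels: no change — [tazumoyiz]
  C Geminate Reduction: no change — [tazumoyiz]
  D Medial Vowel Deletion: [tazumoyiz] → [tazumoyz]
  E Pre-h Lowering: no change — [tazumoyz]
/pikurne/:
  A Initial Consonant Epenthesis: no change — [pikurne]
  B Voicing Between Vowels: [pikurne] → [pigurne]
  C Geminate Reduction: no change — [pigurne]
  D Medial Vowel Deletion: [pigurne] → [pgurne]
  E Pre-h Lowering: no change — [pgurne]
/agiwhup/:
  A Initial Consonant Epenthesis: [agiwhup] → [tagiwhup]
  B Voicing Between Vowels: no change — [tagiwhup]
  C Geminate Reduction: no change — [tagiwhup]
  D Medial Vowel Deletion: [tagiwhup] → [tagwhup]
  E Pre-h Lowering: no change — [tagwhup]

[tazumoyz], [pgurne], [tagwhup]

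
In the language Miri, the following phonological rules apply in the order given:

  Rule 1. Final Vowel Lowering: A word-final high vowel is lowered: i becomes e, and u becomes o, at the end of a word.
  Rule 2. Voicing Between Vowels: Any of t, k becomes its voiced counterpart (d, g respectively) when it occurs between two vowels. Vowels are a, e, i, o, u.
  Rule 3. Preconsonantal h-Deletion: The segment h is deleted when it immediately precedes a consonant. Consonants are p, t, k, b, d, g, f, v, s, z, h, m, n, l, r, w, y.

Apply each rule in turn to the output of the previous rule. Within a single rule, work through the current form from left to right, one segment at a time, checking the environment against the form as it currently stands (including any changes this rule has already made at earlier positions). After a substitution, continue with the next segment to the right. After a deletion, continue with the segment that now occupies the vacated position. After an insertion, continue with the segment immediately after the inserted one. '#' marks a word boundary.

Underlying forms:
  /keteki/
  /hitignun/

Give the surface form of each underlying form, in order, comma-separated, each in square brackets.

[kedege], [hidignun]

/keteki/:
  Rule 1 Final Vowel Lowering: [keteki] → [keteke]
  Rule 2 Voicing Between Vowels: [keteke] → [kedege]
  Rule 3 Preconsonantal h-Deletion: no change — [kedege]
/hitignun/:
  Rule 1 Final Vowel Lowering: no change — [hitignun]
  Rule 2 Voicing Between Vowels: [hitignun] → [hidignun]
  Rule 3 Preconsonantal h-Deletion: no change — [hidignun]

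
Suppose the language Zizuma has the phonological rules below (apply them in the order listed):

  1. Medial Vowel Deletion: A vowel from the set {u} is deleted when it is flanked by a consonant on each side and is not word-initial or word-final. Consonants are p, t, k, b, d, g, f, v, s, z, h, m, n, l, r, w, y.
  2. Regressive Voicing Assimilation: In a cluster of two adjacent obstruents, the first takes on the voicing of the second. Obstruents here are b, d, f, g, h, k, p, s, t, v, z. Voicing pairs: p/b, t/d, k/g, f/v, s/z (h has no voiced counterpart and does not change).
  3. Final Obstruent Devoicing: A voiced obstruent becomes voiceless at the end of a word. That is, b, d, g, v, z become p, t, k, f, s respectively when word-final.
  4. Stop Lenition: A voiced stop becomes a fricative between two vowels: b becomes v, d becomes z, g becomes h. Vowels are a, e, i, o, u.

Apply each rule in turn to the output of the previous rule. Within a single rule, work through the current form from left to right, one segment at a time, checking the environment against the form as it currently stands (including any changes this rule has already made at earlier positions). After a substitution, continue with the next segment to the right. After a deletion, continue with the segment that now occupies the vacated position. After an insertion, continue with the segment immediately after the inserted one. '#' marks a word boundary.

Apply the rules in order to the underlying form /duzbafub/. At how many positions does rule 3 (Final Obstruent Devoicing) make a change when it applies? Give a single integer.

1 Medial Vowel Deletion: [duzbafub] → [dzbafb]
2 Regressive Voicing Assimilation: [dzbafb] → [dzbavb]
3 Final Obstruent Devoicing: [dzbavb] → [dzbavp]
4 Stop Lenition: no change — [dzbavp]
Rule 3 changed 1 position(s).

1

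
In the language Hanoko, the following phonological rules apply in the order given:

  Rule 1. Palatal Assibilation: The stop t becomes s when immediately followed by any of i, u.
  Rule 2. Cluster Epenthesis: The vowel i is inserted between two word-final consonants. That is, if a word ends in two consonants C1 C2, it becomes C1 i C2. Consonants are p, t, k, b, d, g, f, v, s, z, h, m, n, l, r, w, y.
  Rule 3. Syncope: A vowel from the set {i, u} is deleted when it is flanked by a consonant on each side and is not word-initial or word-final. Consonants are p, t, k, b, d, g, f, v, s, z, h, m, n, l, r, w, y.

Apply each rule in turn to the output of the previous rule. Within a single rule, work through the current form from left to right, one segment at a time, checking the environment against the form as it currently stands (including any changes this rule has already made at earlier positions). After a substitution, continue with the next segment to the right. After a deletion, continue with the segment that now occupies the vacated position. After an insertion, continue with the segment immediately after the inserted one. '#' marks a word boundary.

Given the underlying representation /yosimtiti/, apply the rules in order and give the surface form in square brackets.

Rule 1 Palatal Assibilation: [yosimtiti] → [yosimsisi]
Rule 2 Cluster Epenthesis: no change — [yosimsisi]
Rule 3 Syncope: [yosimsisi] → [yosmssi]

[yosmssi]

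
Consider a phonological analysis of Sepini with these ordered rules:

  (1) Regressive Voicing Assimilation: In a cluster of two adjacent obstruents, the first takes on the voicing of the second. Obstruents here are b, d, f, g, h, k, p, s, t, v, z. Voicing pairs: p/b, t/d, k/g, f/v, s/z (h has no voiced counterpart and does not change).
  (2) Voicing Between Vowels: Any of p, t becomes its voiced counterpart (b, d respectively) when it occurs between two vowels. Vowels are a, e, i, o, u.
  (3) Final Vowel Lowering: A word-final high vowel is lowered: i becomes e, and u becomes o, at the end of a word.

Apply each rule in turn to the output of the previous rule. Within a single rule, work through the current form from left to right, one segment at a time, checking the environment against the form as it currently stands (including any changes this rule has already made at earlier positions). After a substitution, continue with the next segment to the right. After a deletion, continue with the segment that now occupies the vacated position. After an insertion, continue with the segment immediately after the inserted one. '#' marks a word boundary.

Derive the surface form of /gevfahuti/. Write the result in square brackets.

[geffahude]

(1) Regressive Voicing Assimilation: [gevfahuti] → [geffahuti]
(2) Voicing Between Vowels: [geffahuti] → [geffahudi]
(3) Final Vowel Lowering: [geffahudi] → [geffahude]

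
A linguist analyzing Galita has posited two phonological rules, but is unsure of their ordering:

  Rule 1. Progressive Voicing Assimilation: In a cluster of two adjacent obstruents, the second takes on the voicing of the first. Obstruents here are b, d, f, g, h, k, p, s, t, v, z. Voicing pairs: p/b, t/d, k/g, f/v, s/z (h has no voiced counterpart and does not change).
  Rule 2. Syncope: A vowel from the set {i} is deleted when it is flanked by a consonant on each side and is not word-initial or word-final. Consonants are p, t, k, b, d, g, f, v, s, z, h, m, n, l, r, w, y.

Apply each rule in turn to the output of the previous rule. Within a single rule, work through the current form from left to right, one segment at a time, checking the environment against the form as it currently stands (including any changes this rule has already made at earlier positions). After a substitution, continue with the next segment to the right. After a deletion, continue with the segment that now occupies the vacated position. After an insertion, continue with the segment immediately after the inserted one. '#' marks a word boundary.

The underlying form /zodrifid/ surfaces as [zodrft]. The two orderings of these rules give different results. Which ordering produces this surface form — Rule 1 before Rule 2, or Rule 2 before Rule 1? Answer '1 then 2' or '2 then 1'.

2 then 1

Order 1 then 2:
  1 Progressive Voicing Assimilation: no change — [zodrifid]
  2 Syncope: [zodrifid] → [zodrfd]
  result: [zodrfd]
Order 2 then 1:
  2 Syncope: [zodrifid] → [zodrfd]
  1 Progressive Voicing Assimilation: [zodrfd] → [zodrft]
  result: [zodrft]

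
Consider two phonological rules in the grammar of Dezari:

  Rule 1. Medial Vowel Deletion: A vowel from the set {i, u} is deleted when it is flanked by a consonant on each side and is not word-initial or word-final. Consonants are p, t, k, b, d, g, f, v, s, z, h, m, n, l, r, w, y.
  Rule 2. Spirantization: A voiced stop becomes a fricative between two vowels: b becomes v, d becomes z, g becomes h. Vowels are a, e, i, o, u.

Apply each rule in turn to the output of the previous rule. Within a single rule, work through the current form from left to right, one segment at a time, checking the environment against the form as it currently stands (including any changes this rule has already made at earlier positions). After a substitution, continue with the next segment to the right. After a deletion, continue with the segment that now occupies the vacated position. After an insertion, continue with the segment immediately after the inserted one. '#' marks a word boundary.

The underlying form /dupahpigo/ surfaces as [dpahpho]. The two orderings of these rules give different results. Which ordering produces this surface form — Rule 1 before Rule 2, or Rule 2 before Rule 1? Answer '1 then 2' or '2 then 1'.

2 then 1

Order 1 then 2:
  1 Medial Vowel Deletion: [dupahpigo] → [dpahpgo]
  2 Spirantization: no change — [dpahpgo]
  result: [dpahpgo]
Order 2 then 1:
  2 Spirantization: [dupahpigo] → [dupahpiho]
  1 Medial Vowel Deletion: [dupahpiho] → [dpahpho]
  result: [dpahpho]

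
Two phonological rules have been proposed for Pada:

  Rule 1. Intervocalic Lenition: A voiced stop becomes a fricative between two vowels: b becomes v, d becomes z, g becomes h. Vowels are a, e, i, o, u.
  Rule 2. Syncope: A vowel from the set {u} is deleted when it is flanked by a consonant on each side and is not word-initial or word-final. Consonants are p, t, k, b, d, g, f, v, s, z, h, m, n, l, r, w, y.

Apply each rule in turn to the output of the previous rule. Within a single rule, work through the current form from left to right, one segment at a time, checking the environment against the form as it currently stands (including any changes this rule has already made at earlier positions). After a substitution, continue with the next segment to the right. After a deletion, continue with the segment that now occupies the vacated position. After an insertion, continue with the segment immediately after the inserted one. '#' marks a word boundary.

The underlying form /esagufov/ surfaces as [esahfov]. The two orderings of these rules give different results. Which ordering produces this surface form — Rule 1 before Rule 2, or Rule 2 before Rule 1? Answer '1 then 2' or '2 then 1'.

Order 1 then 2:
  1 Intervocalic Lenition: [esagufov] → [esahufov]
  2 Syncope: [esahufov] → [esahfov]
  result: [esahfov]
Order 2 then 1:
  2 Syncope: [esagufov] → [esagfov]
  1 Intervocalic Lenition: no change — [esagfov]
  result: [esagfov]

1 then 2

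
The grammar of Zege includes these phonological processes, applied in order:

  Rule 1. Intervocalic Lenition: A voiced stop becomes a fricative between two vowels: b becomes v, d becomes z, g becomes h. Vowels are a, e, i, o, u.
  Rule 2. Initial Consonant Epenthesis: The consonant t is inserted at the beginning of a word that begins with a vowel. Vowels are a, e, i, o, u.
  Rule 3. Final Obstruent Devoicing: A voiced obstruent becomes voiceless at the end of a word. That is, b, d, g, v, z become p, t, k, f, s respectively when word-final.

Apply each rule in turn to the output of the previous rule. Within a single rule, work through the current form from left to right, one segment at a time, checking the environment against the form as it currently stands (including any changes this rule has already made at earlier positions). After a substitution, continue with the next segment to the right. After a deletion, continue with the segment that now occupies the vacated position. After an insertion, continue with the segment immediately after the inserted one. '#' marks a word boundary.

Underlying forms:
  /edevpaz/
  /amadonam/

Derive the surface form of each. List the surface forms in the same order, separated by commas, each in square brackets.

[tezevpas], [tamazonam]

/edevpaz/:
  Rule 1 Intervocalic Lenition: [edevpaz] → [ezevpaz]
  Rule 2 Initial Consonant Epenthesis: [ezevpaz] → [tezevpaz]
  Rule 3 Final Obstruent Devoicing: [tezevpaz] → [tezevpas]
/amadonam/:
  Rule 1 Intervocalic Lenition: [amadonam] → [amazonam]
  Rule 2 Initial Consonant Epenthesis: [amazonam] → [tamazonam]
  Rule 3 Final Obstruent Devoicing: no change — [tamazonam]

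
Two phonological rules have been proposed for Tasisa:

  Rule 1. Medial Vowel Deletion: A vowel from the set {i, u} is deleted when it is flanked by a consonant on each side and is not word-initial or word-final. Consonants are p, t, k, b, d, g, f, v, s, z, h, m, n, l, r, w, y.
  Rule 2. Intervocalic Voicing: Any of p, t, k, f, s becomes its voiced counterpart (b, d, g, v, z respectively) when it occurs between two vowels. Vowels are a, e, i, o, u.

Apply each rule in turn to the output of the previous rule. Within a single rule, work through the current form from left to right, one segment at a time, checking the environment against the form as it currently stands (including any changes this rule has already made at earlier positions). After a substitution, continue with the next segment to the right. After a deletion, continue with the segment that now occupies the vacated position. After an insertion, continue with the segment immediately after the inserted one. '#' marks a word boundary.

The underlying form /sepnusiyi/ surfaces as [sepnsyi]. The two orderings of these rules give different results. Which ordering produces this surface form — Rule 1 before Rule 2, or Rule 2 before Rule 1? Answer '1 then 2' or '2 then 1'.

Order 1 then 2:
  1 Medial Vowel Deletion: [sepnusiyi] → [sepnsyi]
  2 Intervocalic Voicing: no change — [sepnsyi]
  result: [sepnsyi]
Order 2 then 1:
  2 Intervocalic Voicing: [sepnusiyi] → [sepnuziyi]
  1 Medial Vowel Deletion: [sepnuziyi] → [sepnzyi]
  result: [sepnzyi]

1 then 2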